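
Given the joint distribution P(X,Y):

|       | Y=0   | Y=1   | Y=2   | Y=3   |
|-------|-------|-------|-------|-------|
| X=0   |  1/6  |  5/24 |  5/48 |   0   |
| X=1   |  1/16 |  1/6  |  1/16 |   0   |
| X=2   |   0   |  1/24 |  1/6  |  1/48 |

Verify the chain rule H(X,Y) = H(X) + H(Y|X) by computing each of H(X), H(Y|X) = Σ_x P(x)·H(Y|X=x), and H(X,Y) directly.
H(X) = 1.5142 bits, H(Y|X) = 1.3971 bits, H(X,Y) = 2.9112 bits

Marginal of X (row sums):
  P(X=0) = 1/6 + 5/24 + 5/48 + 0 = 23/48
  P(X=1) = 1/16 + 1/6 + 1/16 + 0 = 7/24
  P(X=2) = 0 + 1/24 + 1/6 + 1/48 = 11/48
H(X) = -[(23/48)·log₂(23/48) + (7/24)·log₂(7/24) + (11/48)·log₂(11/48)]
  = 0.5086 + 0.5185 + 0.4871 = 1.5142 bits

H(Y|X) = Σ_x P(x)·H(Y|X=x):
  X=0: P(X=0) = 23/48, P(Y|X=0) = (8/23, 10/23, 5/23, 0) → H(Y|X=0) = 1.5310
  X=1: P(X=1) = 7/24, P(Y|X=1) = (3/14, 4/7, 3/14, 0) → H(Y|X=1) = 1.4138
  X=2: P(X=2) = 11/48, P(Y|X=2) = (0, 2/11, 8/11, 1/11) → H(Y|X=2) = 1.0958
H(Y|X) = (23/48)·1.5310 + (7/24)·1.4138 + (11/48)·1.0958 = 1.3971 bits

H(X,Y) = -Σ_{x,y} P(x,y) log₂ P(x,y). Per-cell terms -P(x,y)·log₂P(x,y):
  X=0: 0.4308, 0.4715, 0.3399, 0.0000
  X=1: 0.2500, 0.4308, 0.2500, 0.0000
  X=2: 0.0000, 0.1910, 0.4308, 0.1164
  (cells with P = 0 contribute 0)
Sum of the 12 terms: H(X,Y) = 2.9112 bits

Chain rule check:
  H(X) + H(Y|X) = 1.5142 + 1.3971 = 2.9113 bits
  H(X,Y) = 2.9112 bits
✓ Chain rule verified (Δ = 0.0001 is 4-dp rounding noise: each of the three values was rounded independently).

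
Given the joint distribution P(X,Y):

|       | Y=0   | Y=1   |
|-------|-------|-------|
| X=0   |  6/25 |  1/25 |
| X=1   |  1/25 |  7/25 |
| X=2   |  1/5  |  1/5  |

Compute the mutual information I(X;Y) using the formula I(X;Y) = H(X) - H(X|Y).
0.2592 bits

I(X;Y) = H(X) - H(X|Y)

Marginal of X (row sums):
  P(X=0) = 6/25 + 1/25 = 7/25
  P(X=1) = 1/25 + 7/25 = 8/25
  P(X=2) = 1/5 + 1/5 = 2/5
H(X) = -[(7/25)·log₂(7/25) + (8/25)·log₂(8/25) + (2/5)·log₂(2/5)]
  = 0.5142 + 0.5260 + 0.5288 = 1.5690 bits

Marginal of Y (column sums):
  P(Y=0) = 6/25 + 1/25 + 1/5 = 12/25
  P(Y=1) = 1/25 + 7/25 + 1/5 = 13/25
H(X|Y) = Σ_y P(y)·H(X|Y=y):
  Y=0: P(Y=0) = 12/25, P(X|Y=0) = (1/2, 1/12, 5/12) → H(X|Y=0) = 1.3250
  Y=1: P(Y=1) = 13/25, P(X|Y=1) = (1/13, 7/13, 5/13) → H(X|Y=1) = 1.2957
H(X|Y) = (12/25)·1.3250 + (13/25)·1.2957 = 1.3098 bits

I(X;Y) = H(X) - H(X|Y) = 1.5690 - 1.3098 = 0.2592 bits

Cross-check via I(X;Y) = H(X) + H(Y) - H(X,Y): computing H(Y) from the column sums and H(X,Y) from the 6 cells in the same way gives H(Y) = 0.9988 bits and H(X,Y) = 2.3086 bits, so
I(X;Y) = 1.5690 + 0.9988 - 2.3086 = 0.2592 bits ✓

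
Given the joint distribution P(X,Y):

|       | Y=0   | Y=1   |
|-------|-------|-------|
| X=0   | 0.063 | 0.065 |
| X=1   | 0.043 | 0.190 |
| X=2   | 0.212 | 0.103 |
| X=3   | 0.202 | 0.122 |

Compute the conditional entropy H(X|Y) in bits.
1.8078 bits

H(X|Y) = H(X,Y) - H(Y)

H(X,Y) = -Σ_{x,y} P(x,y) log₂ P(x,y). Per-cell terms -P(x,y)·log₂P(x,y):
  X=0: 0.251276, 0.256322
  X=1: 0.195199, 0.455226
  X=2: 0.474427, 0.337766
  X=3: 0.466130, 0.370276
Sum of the 8 terms: H(X,Y) = 2.80662 bits

Marginal of Y (column sums):
  P(Y=0) = 0.063 + 0.043 + 0.212 + 0.202 = 0.520
  P(Y=1) = 0.065 + 0.190 + 0.103 + 0.122 = 0.480
H(Y) = -[0.520·log₂(0.520) + 0.480·log₂(0.480)]
  = 0.490577 + 0.508269 = 0.99885 bits

H(X|Y) = H(X,Y) - H(Y) = 2.80662 - 0.99885 = 1.8078 bits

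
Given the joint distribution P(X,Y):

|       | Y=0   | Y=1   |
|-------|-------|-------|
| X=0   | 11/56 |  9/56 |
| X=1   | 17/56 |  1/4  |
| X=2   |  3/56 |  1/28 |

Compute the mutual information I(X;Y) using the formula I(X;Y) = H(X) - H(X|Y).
0.0006 bits

I(X;Y) = H(X) - H(X|Y)

Marginal of X (row sums):
  P(X=0) = 11/56 + 9/56 = 5/14
  P(X=1) = 17/56 + 1/4 = 31/56
  P(X=2) = 3/56 + 1/28 = 5/56
H(X) = -[(5/14)·log₂(5/14) + (31/56)·log₂(31/56) + (5/56)·log₂(5/56)]
  = 0.5305 + 0.4723 + 0.3112 = 1.3140 bits

Marginal of Y (column sums):
  P(Y=0) = 11/56 + 17/56 + 3/56 = 31/56
  P(Y=1) = 9/56 + 1/4 + 1/28 = 25/56
H(X|Y) = Σ_y P(y)·H(X|Y=y):
  Y=0: P(Y=0) = 31/56, P(X|Y=0) = (11/31, 17/31, 3/31) → H(X|Y=0) = 1.3318
  Y=1: P(Y=1) = 25/56, P(X|Y=1) = (9/25, 14/25, 2/25) → H(X|Y=1) = 1.2906
H(X|Y) = (31/56)·1.3318 + (25/56)·1.2906 = 1.3134 bits

I(X;Y) = H(X) - H(X|Y) = 1.3140 - 1.3134 = 0.0006 bits

Cross-check via I(X;Y) = H(X) + H(Y) - H(X,Y): computing H(Y) from the column sums and H(X,Y) from the 6 cells in the same way gives H(Y) = 0.9917 bits and H(X,Y) = 2.3051 bits, so
I(X;Y) = 1.3140 + 0.9917 - 2.3051 = 0.0006 bits ✓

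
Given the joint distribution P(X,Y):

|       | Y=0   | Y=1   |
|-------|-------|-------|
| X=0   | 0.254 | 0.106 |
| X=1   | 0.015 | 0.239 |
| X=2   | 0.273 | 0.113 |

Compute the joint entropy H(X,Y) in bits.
2.2966 bits

H(X,Y) = -Σ_{x,y} P(x,y) log₂ P(x,y). Per-cell terms -P(x,y)·log₂P(x,y):
  X=0: 0.5022, 0.3432
  X=1: 0.0909, 0.4935
  X=2: 0.5113, 0.3555
Sum of the 6 terms: H(X,Y) = 2.2966 bits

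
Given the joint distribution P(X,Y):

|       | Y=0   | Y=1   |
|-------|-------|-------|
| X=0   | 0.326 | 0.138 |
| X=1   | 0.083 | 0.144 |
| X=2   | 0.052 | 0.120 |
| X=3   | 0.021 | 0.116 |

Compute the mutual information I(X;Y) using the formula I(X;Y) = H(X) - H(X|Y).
0.1399 bits

I(X;Y) = H(X) - H(X|Y)

Marginal of X (row sums):
  P(X=0) = 0.326 + 0.138 = 0.464
  P(X=1) = 0.083 + 0.144 = 0.227
  P(X=2) = 0.052 + 0.120 = 0.172
  P(X=3) = 0.021 + 0.116 = 0.137
H(X) = -[0.464·log₂(0.464) + 0.227·log₂(0.227) + 0.172·log₂(0.172) + 0.137·log₂(0.137)]
  = 0.5140 + 0.4856 + 0.4368 + 0.3929 = 1.8293 bits

Marginal of Y (column sums):
  P(Y=0) = 0.326 + 0.083 + 0.052 + 0.021 = 0.482
  P(Y=1) = 0.138 + 0.144 + 0.120 + 0.116 = 0.518
H(X|Y) = Σ_y P(y)·H(X|Y=y):
  Y=0: P(Y=0) = 0.482, P(X|Y=0) = (163/241, 83/482, 26/241, 21/482) → H(X|Y=0) = 1.3621
  Y=1: P(Y=1) = 0.518, P(X|Y=1) = (69/259, 72/259, 60/259, 58/259) → H(X|Y=1) = 1.9940
H(X|Y) = 0.482·1.3621 + 0.518·1.9940 = 1.6894 bits

I(X;Y) = H(X) - H(X|Y) = 1.8293 - 1.6894 = 0.1399 bits

Cross-check via I(X;Y) = H(X) + H(Y) - H(X,Y): computing H(Y) from the column sums and H(X,Y) from the 8 cells in the same way gives H(Y) = 0.9991 bits and H(X,Y) = 2.6885 bits, so
I(X;Y) = 1.8293 + 0.9991 - 2.6885 = 0.1399 bits ✓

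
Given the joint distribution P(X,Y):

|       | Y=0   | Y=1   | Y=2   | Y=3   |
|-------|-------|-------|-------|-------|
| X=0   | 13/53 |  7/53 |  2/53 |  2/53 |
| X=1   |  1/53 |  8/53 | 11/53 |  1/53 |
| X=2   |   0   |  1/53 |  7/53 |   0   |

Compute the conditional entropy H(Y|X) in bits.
1.3739 bits

H(Y|X) = H(X,Y) - H(X)

H(X,Y) = -Σ_{x,y} P(x,y) log₂ P(x,y). Per-cell terms -P(x,y)·log₂P(x,y):
  X=0: 0.49731, 0.38574, 0.17841, 0.17841
  X=1: 0.10807, 0.41176, 0.47082, 0.10807
  X=2: 0.00000, 0.10807, 0.38574, 0.00000
  (cells with P = 0 contribute 0)
Sum of the 12 terms: H(X,Y) = 2.8324 bits

Marginal of X (row sums):
  P(X=0) = 13/53 + 7/53 + 2/53 + 2/53 = 24/53
  P(X=1) = 1/53 + 8/53 + 11/53 + 1/53 = 21/53
  P(X=2) = 0 + 1/53 + 7/53 + 0 = 8/53
H(X) = -[(24/53)·log₂(24/53) + (21/53)·log₂(21/53) + (8/53)·log₂(8/53)]
  = 0.51757 + 0.52920 + 0.41176 = 1.4585 bits

H(Y|X) = H(X,Y) - H(X) = 2.8324 - 1.4585 = 1.3739 bits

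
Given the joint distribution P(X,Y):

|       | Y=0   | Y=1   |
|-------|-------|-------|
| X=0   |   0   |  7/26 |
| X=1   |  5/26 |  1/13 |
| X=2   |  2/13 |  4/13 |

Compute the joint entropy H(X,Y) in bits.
2.1904 bits

H(X,Y) = -Σ_{x,y} P(x,y) log₂ P(x,y). Per-cell terms -P(x,y)·log₂P(x,y):
  X=0: 0.0000, 0.5097
  X=1: 0.4574, 0.2846
  X=2: 0.4155, 0.5232
  (cells with P = 0 contribute 0)
Sum of the 6 terms: H(X,Y) = 2.1904 bits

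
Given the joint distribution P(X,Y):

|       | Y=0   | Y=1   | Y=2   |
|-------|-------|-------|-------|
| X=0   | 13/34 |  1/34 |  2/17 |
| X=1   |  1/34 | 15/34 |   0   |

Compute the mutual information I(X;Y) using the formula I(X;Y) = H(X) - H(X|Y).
0.6859 bits

I(X;Y) = H(X) - H(X|Y)

Marginal of X (row sums):
  P(X=0) = 13/34 + 1/34 + 2/17 = 9/17
  P(X=1) = 1/34 + 15/34 + 0 = 8/17
H(X) = -[(9/17)·log₂(9/17) + (8/17)·log₂(8/17)]
  = 0.4858 + 0.5117 = 0.9975 bits

Marginal of Y (column sums):
  P(Y=0) = 13/34 + 1/34 = 7/17
  P(Y=1) = 1/34 + 15/34 = 8/17
  P(Y=2) = 2/17 + 0 = 2/17
H(X|Y) = Σ_y P(y)·H(X|Y=y):
  Y=0: P(Y=0) = 7/17, P(X|Y=0) = (13/14, 1/14) → H(X|Y=0) = 0.3712
  Y=1: P(Y=1) = 8/17, P(X|Y=1) = (1/16, 15/16) → H(X|Y=1) = 0.3373
  Y=2: P(Y=2) = 2/17, P(X|Y=2) = (1, 0) → H(X|Y=2) = 0.0000
H(X|Y) = (7/17)·0.3712 + (8/17)·0.3373 + (2/17)·0.0000 = 0.3116 bits

I(X;Y) = H(X) - H(X|Y) = 0.9975 - 0.3116 = 0.6859 bits

Cross-check via I(X;Y) = H(X) + H(Y) - H(X,Y): computing H(Y) from the column sums and H(X,Y) from the 6 cells in the same way gives H(Y) = 1.4021 bits and H(X,Y) = 1.7137 bits, so
I(X;Y) = 0.9975 + 1.4021 - 1.7137 = 0.6859 bits ✓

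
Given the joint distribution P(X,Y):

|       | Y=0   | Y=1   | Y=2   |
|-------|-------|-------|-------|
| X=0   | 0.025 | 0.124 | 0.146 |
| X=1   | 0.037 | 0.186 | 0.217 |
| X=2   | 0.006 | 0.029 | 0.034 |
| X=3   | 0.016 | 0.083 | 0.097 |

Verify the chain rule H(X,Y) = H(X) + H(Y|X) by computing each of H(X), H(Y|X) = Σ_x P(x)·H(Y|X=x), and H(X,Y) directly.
H(X) = 1.7677 bits, H(Y|X) = 1.3280 bits, H(X,Y) = 3.0957 bits

Marginal of X (row sums):
  P(X=0) = 0.025 + 0.124 + 0.146 = 0.295
  P(X=1) = 0.037 + 0.186 + 0.217 = 0.440
  P(X=2) = 0.006 + 0.029 + 0.034 = 0.069
  P(X=3) = 0.016 + 0.083 + 0.097 = 0.196
H(X) = -[0.295·log₂(0.295) + 0.440·log₂(0.440) + 0.069·log₂(0.069) + 0.196·log₂(0.196)]
  = 0.5196 + 0.5211 + 0.2662 + 0.4608 = 1.7677 bits

H(Y|X) = Σ_x P(x)·H(Y|X=x):
  X=0: P(X=0) = 0.295, P(Y|X=0) = (5/59, 124/295, 146/295) → H(Y|X=0) = 1.3296
  X=1: P(X=1) = 0.440, P(Y|X=1) = (37/440, 93/220, 217/440) → H(Y|X=1) = 1.3284
  X=2: P(X=2) = 0.069, P(Y|X=2) = (2/23, 29/69, 34/69) → H(Y|X=2) = 1.3351
  X=3: P(X=3) = 0.196, P(Y|X=3) = (4/49, 83/196, 97/196) → H(Y|X=3) = 1.3223
H(Y|X) = 0.295·1.3296 + 0.440·1.3284 + 0.069·1.3351 + 0.196·1.3223 = 1.3280 bits

H(X,Y) = -Σ_{x,y} P(x,y) log₂ P(x,y). Per-cell terms -P(x,y)·log₂P(x,y):
  X=0: 0.1330, 0.3734, 0.4053
  X=1: 0.1760, 0.4514, 0.4783
  X=2: 0.0443, 0.1481, 0.1659
  X=3: 0.0955, 0.2980, 0.3265
Sum of the 12 terms: H(X,Y) = 3.0957 bits

Chain rule check:
  H(X) + H(Y|X) = 1.7677 + 1.3280 = 3.0957 bits
  H(X,Y) = 3.0957 bits
✓ Chain rule verified.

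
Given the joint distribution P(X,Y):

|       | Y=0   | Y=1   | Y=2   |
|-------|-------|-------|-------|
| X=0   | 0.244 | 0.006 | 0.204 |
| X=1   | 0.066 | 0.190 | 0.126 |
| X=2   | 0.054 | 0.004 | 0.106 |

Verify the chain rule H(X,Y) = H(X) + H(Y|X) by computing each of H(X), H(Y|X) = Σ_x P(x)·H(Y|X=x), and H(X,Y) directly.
H(X) = 1.4753 bits, H(Y|X) = 1.2264 bits, H(X,Y) = 2.7017 bits

Marginal of X (row sums):
  P(X=0) = 0.244 + 0.006 + 0.204 = 0.454
  P(X=1) = 0.066 + 0.190 + 0.126 = 0.382
  P(X=2) = 0.054 + 0.004 + 0.106 = 0.164
H(X) = -[0.454·log₂(0.454) + 0.382·log₂(0.382) + 0.164·log₂(0.164)]
  = 0.51721 + 0.53035 + 0.42775 = 1.4753 bits

H(Y|X) = Σ_x P(x)·H(Y|X=x):
  X=0: P(X=0) = 0.454, P(Y|X=0) = (122/227, 3/227, 102/227) → H(Y|X=0) = 1.08253
  X=1: P(X=1) = 0.382, P(Y|X=1) = (33/191, 95/191, 63/191) → H(Y|X=1) = 1.46659
  X=2: P(X=2) = 0.164, P(Y|X=2) = (27/82, 1/41, 53/82) → H(Y|X=2) = 1.06534
H(Y|X) = 0.454·1.08253 + 0.382·1.46659 + 0.164·1.06534 = 1.2264 bits

H(X,Y) = -Σ_{x,y} P(x,y) log₂ P(x,y). Per-cell terms -P(x,y)·log₂P(x,y):
  X=0: 0.49655, 0.04428, 0.46785
  X=1: 0.25881, 0.45523, 0.37655
  X=2: 0.22739, 0.03186, 0.34321
Sum of the 9 terms: H(X,Y) = 2.7017 bits

Chain rule check:
  H(X) + H(Y|X) = 1.4753 + 1.2264 = 2.7017 bits
  H(X,Y) = 2.7017 bits
✓ Chain rule verified.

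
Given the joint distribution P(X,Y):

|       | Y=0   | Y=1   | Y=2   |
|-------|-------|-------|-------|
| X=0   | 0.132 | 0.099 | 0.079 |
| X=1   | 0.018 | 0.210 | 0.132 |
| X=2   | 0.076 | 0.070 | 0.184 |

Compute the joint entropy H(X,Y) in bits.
2.9685 bits

H(X,Y) = -Σ_{x,y} P(x,y) log₂ P(x,y). Per-cell terms -P(x,y)·log₂P(x,y):
  X=0: 0.3856, 0.3303, 0.2893
  X=1: 0.1043, 0.4728, 0.3856
  X=2: 0.2826, 0.2686, 0.4494
Sum of the 9 terms: H(X,Y) = 2.9685 bits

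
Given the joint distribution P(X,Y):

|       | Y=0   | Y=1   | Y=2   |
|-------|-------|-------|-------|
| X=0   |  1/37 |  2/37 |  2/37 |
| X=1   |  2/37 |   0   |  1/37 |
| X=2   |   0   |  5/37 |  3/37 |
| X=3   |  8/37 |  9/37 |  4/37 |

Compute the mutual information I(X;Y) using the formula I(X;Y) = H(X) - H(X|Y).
0.2099 bits

I(X;Y) = H(X) - H(X|Y)

Marginal of X (row sums):
  P(X=0) = 1/37 + 2/37 + 2/37 = 5/37
  P(X=1) = 2/37 + 0 + 1/37 = 3/37
  P(X=2) = 0 + 5/37 + 3/37 = 8/37
  P(X=3) = 8/37 + 9/37 + 4/37 = 21/37
H(X) = -[(5/37)·log₂(5/37) + (3/37)·log₂(3/37) + (8/37)·log₂(8/37) + (21/37)·log₂(21/37)]
  = 0.39021 + 0.29388 + 0.47772 + 0.46378 = 1.6256 bits

Marginal of Y (column sums):
  P(Y=0) = 1/37 + 2/37 + 0 + 8/37 = 11/37
  P(Y=1) = 2/37 + 0 + 5/37 + 9/37 = 16/37
  P(Y=2) = 2/37 + 1/37 + 3/37 + 4/37 = 10/37
H(X|Y) = Σ_y P(y)·H(X|Y=y):
  Y=0: P(Y=0) = 11/37, P(X|Y=0) = (1/11, 2/11, 0, 8/11) → H(X|Y=0) = 1.09580
  Y=1: P(Y=1) = 16/37, P(X|Y=1) = (1/8, 0, 5/16, 9/16) → H(X|Y=1) = 1.36631
  Y=2: P(Y=2) = 10/37, P(X|Y=2) = (1/5, 1/10, 3/10, 2/5) → H(X|Y=2) = 1.84644
H(X|Y) = (11/37)·1.09580 + (16/37)·1.36631 + (10/37)·1.84644 = 1.4157 bits

I(X;Y) = H(X) - H(X|Y) = 1.6256 - 1.4157 = 0.2099 bits

Cross-check via I(X;Y) = H(X) + H(Y) - H(X,Y): computing H(Y) from the column sums and H(X,Y) from the 12 cells in the same way gives H(Y) = 1.5534 bits and H(X,Y) = 2.9691 bits, so
I(X;Y) = 1.6256 + 1.5534 - 2.9691 = 0.2099 bits ✓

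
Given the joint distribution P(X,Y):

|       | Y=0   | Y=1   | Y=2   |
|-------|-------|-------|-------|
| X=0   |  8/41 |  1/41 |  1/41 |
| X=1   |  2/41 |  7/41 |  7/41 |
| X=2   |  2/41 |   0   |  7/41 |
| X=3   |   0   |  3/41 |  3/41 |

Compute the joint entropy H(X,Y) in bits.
3.0048 bits

H(X,Y) = -Σ_{x,y} P(x,y) log₂ P(x,y). Per-cell terms -P(x,y)·log₂P(x,y):
  X=0: 0.4600, 0.1307, 0.1307
  X=1: 0.2126, 0.4354, 0.4354
  X=2: 0.2126, 0.0000, 0.4354
  X=3: 0.0000, 0.2760, 0.2760
  (cells with P = 0 contribute 0)
Sum of the 12 terms: H(X,Y) = 3.0048 bits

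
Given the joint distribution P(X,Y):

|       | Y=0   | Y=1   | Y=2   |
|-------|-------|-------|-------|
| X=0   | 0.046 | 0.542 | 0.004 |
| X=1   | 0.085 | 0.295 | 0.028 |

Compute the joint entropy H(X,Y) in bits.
1.6814 bits

H(X,Y) = -Σ_{x,y} P(x,y) log₂ P(x,y). Per-cell terms -P(x,y)·log₂P(x,y):
  X=0: 0.2043, 0.4789, 0.0319
  X=1: 0.3023, 0.5196, 0.1444
Sum of the 6 terms: H(X,Y) = 1.6814 bits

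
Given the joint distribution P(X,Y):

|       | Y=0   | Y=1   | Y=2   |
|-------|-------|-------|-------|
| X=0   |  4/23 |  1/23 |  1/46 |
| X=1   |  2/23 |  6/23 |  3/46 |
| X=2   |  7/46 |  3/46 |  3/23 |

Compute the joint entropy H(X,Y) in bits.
2.8781 bits

H(X,Y) = -Σ_{x,y} P(x,y) log₂ P(x,y). Per-cell terms -P(x,y)·log₂P(x,y):
  X=0: 0.43888, 0.19668, 0.12008
  X=1: 0.30640, 0.50572, 0.25687
  X=2: 0.41334, 0.25687, 0.38330
Sum of the 9 terms: H(X,Y) = 2.8781 bits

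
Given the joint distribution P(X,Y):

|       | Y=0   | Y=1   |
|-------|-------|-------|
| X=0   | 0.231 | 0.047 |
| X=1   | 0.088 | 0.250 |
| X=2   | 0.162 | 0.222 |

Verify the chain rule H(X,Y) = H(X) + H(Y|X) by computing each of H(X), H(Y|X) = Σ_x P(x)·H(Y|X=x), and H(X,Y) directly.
H(X) = 1.5726 bits, H(Y|X) = 0.8391 bits, H(X,Y) = 2.4117 bits

Marginal of X (row sums):
  P(X=0) = 0.231 + 0.047 = 0.278
  P(X=1) = 0.088 + 0.250 = 0.338
  P(X=2) = 0.162 + 0.222 = 0.384
H(X) = -[0.278·log₂(0.278) + 0.338·log₂(0.338) + 0.384·log₂(0.384)]
  = 0.51342 + 0.52894 + 0.53024 = 1.5726 bits

H(Y|X) = Σ_x P(x)·H(Y|X=x):
  X=0: P(X=0) = 0.278, P(Y|X=0) = (231/278, 47/278) → H(Y|X=0) = 0.65556
  X=1: P(X=1) = 0.338, P(Y|X=1) = (44/169, 125/169) → H(Y|X=1) = 0.82728
  X=2: P(X=2) = 0.384, P(Y|X=2) = (27/64, 37/64) → H(Y|X=2) = 0.98232
H(Y|X) = 0.278·0.65556 + 0.338·0.82728 + 0.384·0.98232 = 0.8391 bits

H(X,Y) = -Σ_{x,y} P(x,y) log₂ P(x,y). Per-cell terms -P(x,y)·log₂P(x,y):
  X=0: 0.48834, 0.20733
  X=1: 0.30856, 0.50000
  X=2: 0.42540, 0.48204
Sum of the 6 terms: H(X,Y) = 2.4117 bits

Chain rule check:
  H(X) + H(Y|X) = 1.5726 + 0.8391 = 2.4117 bits
  H(X,Y) = 2.4117 bits
✓ Chain rule verified.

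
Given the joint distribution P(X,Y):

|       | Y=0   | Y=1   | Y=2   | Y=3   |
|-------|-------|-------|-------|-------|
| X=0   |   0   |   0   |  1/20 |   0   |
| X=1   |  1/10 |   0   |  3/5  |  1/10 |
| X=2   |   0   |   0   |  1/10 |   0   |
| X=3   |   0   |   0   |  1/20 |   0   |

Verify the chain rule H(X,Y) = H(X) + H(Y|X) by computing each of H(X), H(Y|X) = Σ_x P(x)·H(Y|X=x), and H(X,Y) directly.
H(X) = 1.0219 bits, H(Y|X) = 0.8490 bits, H(X,Y) = 1.8710 bits

Marginal of X (row sums):
  P(X=0) = 0 + 0 + 1/20 + 0 = 1/20
  P(X=1) = 1/10 + 0 + 3/5 + 1/10 = 4/5
  P(X=2) = 0 + 0 + 1/10 + 0 = 1/10
  P(X=3) = 0 + 0 + 1/20 + 0 = 1/20
H(X) = -[(1/20)·log₂(1/20) + (4/5)·log₂(4/5) + (1/10)·log₂(1/10) + (1/20)·log₂(1/20)]
  = 0.2161 + 0.2575 + 0.3322 + 0.2161 = 1.0219 bits

H(Y|X) = Σ_x P(x)·H(Y|X=x):
  X=0: P(X=0) = 1/20, P(Y|X=0) = (0, 0, 1, 0) → H(Y|X=0) = 0.0000
  X=1: P(X=1) = 4/5, P(Y|X=1) = (1/8, 0, 3/4, 1/8) → H(Y|X=1) = 1.0613
  X=2: P(X=2) = 1/10, P(Y|X=2) = (0, 0, 1, 0) → H(Y|X=2) = 0.0000
  X=3: P(X=3) = 1/20, P(Y|X=3) = (0, 0, 1, 0) → H(Y|X=3) = 0.0000
H(Y|X) = (1/20)·0.0000 + (4/5)·1.0613 + (1/10)·0.0000 + (1/20)·0.0000 = 0.8490 bits

H(X,Y) = -Σ_{x,y} P(x,y) log₂ P(x,y). Per-cell terms -P(x,y)·log₂P(x,y):
  X=0: 0.0000, 0.0000, 0.2161, 0.0000
  X=1: 0.3322, 0.0000, 0.4422, 0.3322
  X=2: 0.0000, 0.0000, 0.3322, 0.0000
  X=3: 0.0000, 0.0000, 0.2161, 0.0000
  (cells with P = 0 contribute 0)
Sum of the 16 terms: H(X,Y) = 1.8710 bits

Chain rule check:
  H(X) + H(Y|X) = 1.0219 + 0.8490 = 1.8709 bits
  H(X,Y) = 1.8710 bits
✓ Chain rule verified (Δ = 0.0001 is 4-dp rounding noise: each of the three values was rounded independently).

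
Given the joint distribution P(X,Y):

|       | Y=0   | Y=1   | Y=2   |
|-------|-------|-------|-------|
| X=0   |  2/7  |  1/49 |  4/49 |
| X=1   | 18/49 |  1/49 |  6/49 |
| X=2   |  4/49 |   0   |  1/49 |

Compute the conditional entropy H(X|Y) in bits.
1.3531 bits

H(X|Y) = H(X,Y) - H(Y)

H(X,Y) = -Σ_{x,y} P(x,y) log₂ P(x,y). Per-cell terms -P(x,y)·log₂P(x,y):
  X=0: 0.5163871, 0.1145859, 0.2950784
  X=1: 0.5307373, 0.1145859, 0.3709895
  X=2: 0.2950784, 0.0000000, 0.1145859
  (cells with P = 0 contribute 0)
Sum of the 9 terms: H(X,Y) = 2.352028 bits

Marginal of Y (column sums):
  P(Y=0) = 2/7 + 18/49 + 4/49 = 36/49
  P(Y=1) = 1/49 + 1/49 + 0 = 2/49
  P(Y=2) = 4/49 + 6/49 + 1/49 = 11/49
H(Y) = -[(36/49)·log₂(36/49) + (2/49)·log₂(2/49) + (11/49)·log₂(11/49)]
  = 0.3267807 + 0.1883555 + 0.4838380 = 0.998974 bits

H(X|Y) = H(X,Y) - H(Y) = 2.352028 - 0.998974 = 1.3531 bits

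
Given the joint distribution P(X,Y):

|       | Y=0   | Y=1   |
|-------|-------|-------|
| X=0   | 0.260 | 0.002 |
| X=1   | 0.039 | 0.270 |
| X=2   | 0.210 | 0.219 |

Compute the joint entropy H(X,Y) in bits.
2.1684 bits

H(X,Y) = -Σ_{x,y} P(x,y) log₂ P(x,y). Per-cell terms -P(x,y)·log₂P(x,y):
  X=0: 0.50529, 0.01793
  X=1: 0.18253, 0.51002
  X=2: 0.47282, 0.47983
Sum of the 6 terms: H(X,Y) = 2.1684 bits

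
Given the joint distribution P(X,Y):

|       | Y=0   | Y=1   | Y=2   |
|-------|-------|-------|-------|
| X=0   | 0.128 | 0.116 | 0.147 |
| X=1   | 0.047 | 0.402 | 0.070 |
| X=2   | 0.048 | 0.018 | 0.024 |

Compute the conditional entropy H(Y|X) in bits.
1.2615 bits

H(Y|X) = H(X,Y) - H(X)

H(X,Y) = -Σ_{x,y} P(x,y) log₂ P(x,y). Per-cell terms -P(x,y)·log₂P(x,y):
  X=0: 0.37962, 0.36051, 0.40662
  X=1: 0.20733, 0.52852, 0.26856
  X=2: 0.21028, 0.10433, 0.12914
Sum of the 9 terms: H(X,Y) = 2.5949 bits

Marginal of X (row sums):
  P(X=0) = 0.128 + 0.116 + 0.147 = 0.391
  P(X=1) = 0.047 + 0.402 + 0.070 = 0.519
  P(X=2) = 0.048 + 0.018 + 0.024 = 0.090
H(X) = -[0.391·log₂(0.391) + 0.519·log₂(0.519) + 0.090·log₂(0.090)]
  = 0.52971 + 0.49107 + 0.31265 = 1.3334 bits

H(Y|X) = H(X,Y) - H(X) = 2.5949 - 1.3334 = 1.2615 bits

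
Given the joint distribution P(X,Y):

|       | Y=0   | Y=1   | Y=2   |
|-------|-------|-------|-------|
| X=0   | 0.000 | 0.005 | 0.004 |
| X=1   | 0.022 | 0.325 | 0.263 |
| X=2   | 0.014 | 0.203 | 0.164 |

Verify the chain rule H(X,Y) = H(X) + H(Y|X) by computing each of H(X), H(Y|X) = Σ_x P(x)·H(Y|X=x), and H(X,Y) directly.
H(X) = 1.0266 bits, H(Y|X) = 1.1794 bits, H(X,Y) = 2.2059 bits

Marginal of X (row sums):
  P(X=0) = 0.000 + 0.005 + 0.004 = 0.009
  P(X=1) = 0.022 + 0.325 + 0.263 = 0.610
  P(X=2) = 0.014 + 0.203 + 0.164 = 0.381
H(X) = -[0.009·log₂(0.009) + 0.610·log₂(0.610) + 0.381·log₂(0.381)]
  = 0.06116 + 0.43500 + 0.53040 = 1.0266 bits

H(Y|X) = Σ_x P(x)·H(Y|X=x):
  X=0: P(X=0) = 0.009, P(Y|X=0) = (0, 5/9, 4/9) → H(Y|X=0) = 0.99108
  X=1: P(X=1) = 0.610, P(Y|X=1) = (11/305, 65/122, 263/610) → H(Y|X=1) = 1.18014
  X=2: P(X=2) = 0.381, P(Y|X=2) = (14/381, 203/381, 164/381) → H(Y|X=2) = 1.18256
H(Y|X) = 0.009·0.99108 + 0.610·1.18014 + 0.381·1.18256 = 1.1794 bits

H(X,Y) = -Σ_{x,y} P(x,y) log₂ P(x,y). Per-cell terms -P(x,y)·log₂P(x,y):
  X=0: 0.00000, 0.03822, 0.03186
  X=1: 0.12114, 0.52698, 0.50677
  X=2: 0.08622, 0.46699, 0.42775
  (cells with P = 0 contribute 0)
Sum of the 9 terms: H(X,Y) = 2.2059 bits

Chain rule check:
  H(X) + H(Y|X) = 1.0266 + 1.1794 = 2.2060 bits
  H(X,Y) = 2.2059 bits
✓ Chain rule verified (Δ = 0.0001 is 4-dp rounding noise: each of the three values was rounded independently).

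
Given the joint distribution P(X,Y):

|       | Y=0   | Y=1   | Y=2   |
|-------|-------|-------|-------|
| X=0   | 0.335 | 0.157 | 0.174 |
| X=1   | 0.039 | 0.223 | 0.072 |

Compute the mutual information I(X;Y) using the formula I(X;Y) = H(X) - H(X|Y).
0.1523 bits

I(X;Y) = H(X) - H(X|Y)

Marginal of X (row sums):
  P(X=0) = 0.335 + 0.157 + 0.174 = 0.666
  P(X=1) = 0.039 + 0.223 + 0.072 = 0.334
H(X) = -[0.666·log₂(0.666) + 0.334·log₂(0.334)]
  = 0.39055 + 0.52841 = 0.9190 bits

Marginal of Y (column sums):
  P(Y=0) = 0.335 + 0.039 = 0.374
  P(Y=1) = 0.157 + 0.223 = 0.380
  P(Y=2) = 0.174 + 0.072 = 0.246
H(X|Y) = Σ_y P(y)·H(X|Y=y):
  Y=0: P(Y=0) = 0.374, P(X|Y=0) = (335/374, 39/374) → H(X|Y=0) = 0.48241
  Y=1: P(Y=1) = 0.380, P(X|Y=1) = (157/380, 223/380) → H(X|Y=1) = 0.97813
  Y=2: P(Y=2) = 0.246, P(X|Y=2) = (29/41, 12/41) → H(X|Y=2) = 0.87216
H(X|Y) = 0.374·0.48241 + 0.380·0.97813 + 0.246·0.87216 = 0.7667 bits

I(X;Y) = H(X) - H(X|Y) = 0.9190 - 0.7667 = 0.1523 bits

Cross-check via I(X;Y) = H(X) + H(Y) - H(X,Y): computing H(Y) from the column sums and H(X,Y) from the 6 cells in the same way gives H(Y) = 1.5588 bits and H(X,Y) = 2.3255 bits, so
I(X;Y) = 0.9190 + 1.5588 - 2.3255 = 0.1523 bits ✓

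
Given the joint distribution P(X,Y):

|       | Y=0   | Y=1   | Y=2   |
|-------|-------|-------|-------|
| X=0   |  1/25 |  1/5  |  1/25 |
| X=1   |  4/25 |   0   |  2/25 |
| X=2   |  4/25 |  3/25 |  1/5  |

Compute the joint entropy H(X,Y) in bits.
2.8049 bits

H(X,Y) = -Σ_{x,y} P(x,y) log₂ P(x,y). Per-cell terms -P(x,y)·log₂P(x,y):
  X=0: 0.18575, 0.46439, 0.18575
  X=1: 0.42302, 0.00000, 0.29151
  X=2: 0.42302, 0.36707, 0.46439
  (cells with P = 0 contribute 0)
Sum of the 9 terms: H(X,Y) = 2.8049 bits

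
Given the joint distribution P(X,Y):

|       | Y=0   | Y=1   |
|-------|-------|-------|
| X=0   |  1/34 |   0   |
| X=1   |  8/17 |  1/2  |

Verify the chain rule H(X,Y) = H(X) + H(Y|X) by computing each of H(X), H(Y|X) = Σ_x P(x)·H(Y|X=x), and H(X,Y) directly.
H(X) = 0.1914 bits, H(Y|X) = 0.9699 bits, H(X,Y) = 1.1614 bits

Marginal of X (row sums):
  P(X=0) = 1/34 + 0 = 1/34
  P(X=1) = 8/17 + 1/2 = 33/34
H(X) = -[(1/34)·log₂(1/34) + (33/34)·log₂(33/34)]
  = 0.14963 + 0.04180 = 0.1914 bits

H(Y|X) = Σ_x P(x)·H(Y|X=x):
  X=0: P(X=0) = 1/34, P(Y|X=0) = (1, 0) → H(Y|X=0) = 0.00000
  X=1: P(X=1) = 33/34, P(Y|X=1) = (16/33, 17/33) → H(Y|X=1) = 0.99934
H(Y|X) = (1/34)·0.00000 + (33/34)·0.99934 = 0.9699 bits

H(X,Y) = -Σ_{x,y} P(x,y) log₂ P(x,y). Per-cell terms -P(x,y)·log₂P(x,y):
  X=0: 0.14963, 0.00000
  X=1: 0.51175, 0.50000
  (cells with P = 0 contribute 0)
Sum of the 4 terms: H(X,Y) = 1.1614 bits

Chain rule check:
  H(X) + H(Y|X) = 0.1914 + 0.9699 = 1.1613 bits
  H(X,Y) = 1.1614 bits
✓ Chain rule verified (Δ = 0.0001 is 4-dp rounding noise: each of the three values was rounded independently).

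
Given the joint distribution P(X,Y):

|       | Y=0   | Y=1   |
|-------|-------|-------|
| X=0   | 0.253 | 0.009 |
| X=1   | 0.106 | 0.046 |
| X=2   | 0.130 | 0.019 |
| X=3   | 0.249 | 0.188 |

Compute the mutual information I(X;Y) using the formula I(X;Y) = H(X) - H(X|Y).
0.1259 bits

I(X;Y) = H(X) - H(X|Y)

Marginal of X (row sums):
  P(X=0) = 0.253 + 0.009 = 0.262
  P(X=1) = 0.106 + 0.046 = 0.152
  P(X=2) = 0.130 + 0.019 = 0.149
  P(X=3) = 0.249 + 0.188 = 0.437
H(X) = -[0.262·log₂(0.262) + 0.152·log₂(0.152) + 0.149·log₂(0.149) + 0.437·log₂(0.437)]
  = 0.50628 + 0.41311 + 0.40925 + 0.52191 = 1.85055 bits

Marginal of Y (column sums):
  P(Y=0) = 0.253 + 0.106 + 0.130 + 0.249 = 0.738
  P(Y=1) = 0.009 + 0.046 + 0.019 + 0.188 = 0.262
H(X|Y) = Σ_y P(y)·H(X|Y=y):
  Y=0: P(Y=0) = 0.738, P(X|Y=0) = (253/738, 53/369, 65/369, 83/246) → H(X|Y=0) = 1.90172
  Y=1: P(Y=1) = 0.262, P(X|Y=1) = (9/262, 23/131, 19/262, 94/131) → H(X|Y=1) = 1.22584
H(X|Y) = 0.738·1.90172 + 0.262·1.22584 = 1.72464 bits

I(X;Y) = H(X) - H(X|Y) = 1.85055 - 1.72464 = 0.1259 bits

Cross-check via I(X;Y) = H(X) + H(Y) - H(X,Y): computing H(Y) from the column sums and H(X,Y) from the 8 cells in the same way gives H(Y) = 0.82975 bits and H(X,Y) = 2.55439 bits, so
I(X;Y) = 1.85055 + 0.82975 - 2.55439 = 0.1259 bits ✓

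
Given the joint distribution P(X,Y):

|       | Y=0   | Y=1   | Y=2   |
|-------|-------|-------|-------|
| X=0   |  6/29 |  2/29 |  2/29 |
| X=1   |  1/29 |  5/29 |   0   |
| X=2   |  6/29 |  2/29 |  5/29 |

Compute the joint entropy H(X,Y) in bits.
2.7808 bits

H(X,Y) = -Σ_{x,y} P(x,y) log₂ P(x,y). Per-cell terms -P(x,y)·log₂P(x,y):
  X=0: 0.47028, 0.26607, 0.26607
  X=1: 0.16752, 0.43725, 0.00000
  X=2: 0.47028, 0.26607, 0.43725
  (cells with P = 0 contribute 0)
Sum of the 9 terms: H(X,Y) = 2.7808 bits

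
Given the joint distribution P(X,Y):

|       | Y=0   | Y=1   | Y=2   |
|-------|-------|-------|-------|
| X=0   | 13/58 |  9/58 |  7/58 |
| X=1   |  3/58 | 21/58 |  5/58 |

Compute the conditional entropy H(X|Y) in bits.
0.8506 bits

H(X|Y) = H(X,Y) - H(Y)

H(X,Y) = -Σ_{x,y} P(x,y) log₂ P(x,y). Per-cell terms -P(x,y)·log₂P(x,y):
  X=0: 0.48359, 0.41711, 0.36818
  X=1: 0.22102, 0.53067, 0.30483
Sum of the 6 terms: H(X,Y) = 2.3254 bits

Marginal of Y (column sums):
  P(Y=0) = 13/58 + 3/58 = 8/29
  P(Y=1) = 9/58 + 21/58 = 15/29
  P(Y=2) = 7/58 + 5/58 = 6/29
H(Y) = -[(8/29)·log₂(8/29) + (15/29)·log₂(15/29) + (6/29)·log₂(6/29)]
  = 0.51255 + 0.49194 + 0.47028 = 1.4748 bits

H(X|Y) = H(X,Y) - H(Y) = 2.3254 - 1.4748 = 0.8506 bits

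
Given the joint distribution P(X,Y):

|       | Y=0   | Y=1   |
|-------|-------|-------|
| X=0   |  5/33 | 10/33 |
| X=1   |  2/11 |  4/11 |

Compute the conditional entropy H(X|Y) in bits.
0.9940 bits

H(X|Y) = H(X,Y) - H(Y)

H(X,Y) = -Σ_{x,y} P(x,y) log₂ P(x,y). Per-cell terms -P(x,y)·log₂P(x,y):
  X=0: 0.41249, 0.52196
  X=1: 0.44717, 0.53070
Sum of the 4 terms: H(X,Y) = 1.9123 bits

Marginal of Y (column sums):
  P(Y=0) = 5/33 + 2/11 = 1/3
  P(Y=1) = 10/33 + 4/11 = 2/3
H(Y) = -[(1/3)·log₂(1/3) + (2/3)·log₂(2/3)]
  = 0.52832 + 0.38998 = 0.9183 bits

H(X|Y) = H(X,Y) - H(Y) = 1.9123 - 0.9183 = 0.9940 bits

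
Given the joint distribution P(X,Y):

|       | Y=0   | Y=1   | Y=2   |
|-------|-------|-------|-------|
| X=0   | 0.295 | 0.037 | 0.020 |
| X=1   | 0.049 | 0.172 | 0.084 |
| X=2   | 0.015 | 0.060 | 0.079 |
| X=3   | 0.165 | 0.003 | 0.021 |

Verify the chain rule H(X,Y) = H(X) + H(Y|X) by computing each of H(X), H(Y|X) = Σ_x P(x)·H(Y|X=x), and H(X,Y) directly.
H(X) = 1.9227 bits, H(Y|X) = 1.0307 bits, H(X,Y) = 2.9534 bits

Marginal of X (row sums):
  P(X=0) = 0.295 + 0.037 + 0.020 = 0.352
  P(X=1) = 0.049 + 0.172 + 0.084 = 0.305
  P(X=2) = 0.015 + 0.060 + 0.079 = 0.154
  P(X=3) = 0.165 + 0.003 + 0.021 = 0.189
H(X) = -[0.352·log₂(0.352) + 0.305·log₂(0.305) + 0.154·log₂(0.154) + 0.189·log₂(0.189)]
  = 0.53024 + 0.52250 + 0.41565 + 0.45427 = 1.9227 bits

H(Y|X) = Σ_x P(x)·H(Y|X=x):
  X=0: P(X=0) = 0.352, P(Y|X=0) = (295/352, 37/352, 5/88) → H(Y|X=0) = 0.79029
  X=1: P(X=1) = 0.305, P(Y|X=1) = (49/305, 172/305, 84/305) → H(Y|X=1) = 1.40220
  X=2: P(X=2) = 0.154, P(Y|X=2) = (15/154, 30/77, 79/154) → H(Y|X=2) = 1.35110
  X=3: P(X=3) = 0.189, P(Y|X=3) = (55/63, 1/63, 1/9) → H(Y|X=3) = 0.61813
H(Y|X) = 0.352·0.79029 + 0.305·1.40220 + 0.154·1.35110 + 0.189·0.61813 = 1.0307 bits

H(X,Y) = -Σ_{x,y} P(x,y) log₂ P(x,y). Per-cell terms -P(x,y)·log₂P(x,y):
  X=0: 0.51956, 0.17598, 0.11288
  X=1: 0.21320, 0.43680, 0.30017
  X=2: 0.09088, 0.24353, 0.28930
  X=3: 0.42891, 0.02514, 0.11704
Sum of the 12 terms: H(X,Y) = 2.9534 bits

Chain rule check:
  H(X) + H(Y|X) = 1.9227 + 1.0307 = 2.9534 bits
  H(X,Y) = 2.9534 bits
✓ Chain rule verified.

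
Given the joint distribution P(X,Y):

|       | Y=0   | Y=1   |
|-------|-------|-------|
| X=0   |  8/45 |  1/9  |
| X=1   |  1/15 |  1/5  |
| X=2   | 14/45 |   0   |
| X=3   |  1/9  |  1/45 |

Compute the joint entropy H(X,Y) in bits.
2.5184 bits

H(X,Y) = -Σ_{x,y} P(x,y) log₂ P(x,y). Per-cell terms -P(x,y)·log₂P(x,y):
  X=0: 0.4430, 0.3522
  X=1: 0.2605, 0.4644
  X=2: 0.5241, 0.0000
  X=3: 0.3522, 0.1220
  (cells with P = 0 contribute 0)
Sum of the 8 terms: H(X,Y) = 2.5184 bits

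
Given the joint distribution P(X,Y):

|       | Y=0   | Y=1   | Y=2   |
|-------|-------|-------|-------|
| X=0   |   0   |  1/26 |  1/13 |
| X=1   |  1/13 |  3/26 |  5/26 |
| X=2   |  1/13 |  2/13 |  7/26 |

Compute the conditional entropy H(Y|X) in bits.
1.3871 bits

H(Y|X) = H(X,Y) - H(X)

H(X,Y) = -Σ_{x,y} P(x,y) log₂ P(x,y). Per-cell terms -P(x,y)·log₂P(x,y):
  X=0: 0.0000000, 0.1807861, 0.2846492
  X=1: 0.2846492, 0.3594781, 0.4574061
  X=2: 0.2846492, 0.4154523, 0.5096767
  (cells with P = 0 contribute 0)
Sum of the 9 terms: H(X,Y) = 2.776747 bits

Marginal of X (row sums):
  P(X=0) = 0 + 1/26 + 1/13 = 3/26
  P(X=1) = 1/13 + 3/26 + 5/26 = 5/13
  P(X=2) = 1/13 + 2/13 + 7/26 = 1/2
H(X) = -[(3/26)·log₂(3/26) + (5/13)·log₂(5/13) + (1/2)·log₂(1/2)]
  = 0.3594781 + 0.5301968 + 0.5000000 = 1.389675 bits

H(Y|X) = H(X,Y) - H(X) = 2.776747 - 1.389675 = 1.3871 bits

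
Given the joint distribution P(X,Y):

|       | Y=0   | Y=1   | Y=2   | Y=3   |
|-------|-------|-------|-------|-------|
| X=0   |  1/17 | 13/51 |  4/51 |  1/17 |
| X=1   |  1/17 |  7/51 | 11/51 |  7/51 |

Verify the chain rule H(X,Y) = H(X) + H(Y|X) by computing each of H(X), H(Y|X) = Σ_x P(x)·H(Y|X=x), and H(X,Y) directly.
H(X) = 0.9931 bits, H(Y|X) = 1.7828 bits, H(X,Y) = 2.7758 bits

Marginal of X (row sums):
  P(X=0) = 1/17 + 13/51 + 4/51 + 1/17 = 23/51
  P(X=1) = 1/17 + 7/51 + 11/51 + 7/51 = 28/51
H(X) = -[(23/51)·log₂(23/51) + (28/51)·log₂(28/51)]
  = 0.518115 + 0.474941 = 0.9931 bits

H(Y|X) = Σ_x P(x)·H(Y|X=x):
  X=0: P(X=0) = 23/51, P(Y|X=0) = (3/23, 13/23, 4/23, 3/23) → H(Y|X=0) = 1.670715
  X=1: P(X=1) = 28/51, P(Y|X=1) = (3/28, 1/4, 11/28, 1/4) → H(Y|X=1) = 1.874798
H(Y|X) = (23/51)·1.670715 + (28/51)·1.874798 = 1.7828 bits

H(X,Y) = -Σ_{x,y} P(x,y) log₂ P(x,y). Per-cell terms -P(x,y)·log₂P(x,y):
  X=0: 0.240439, 0.502663, 0.288033, 0.240439
  X=1: 0.240439, 0.393245, 0.477312, 0.393245
Sum of the 8 terms: H(X,Y) = 2.7758 bits

Chain rule check:
  H(X) + H(Y|X) = 0.9931 + 1.7828 = 2.7759 bits
  H(X,Y) = 2.7758 bits
✓ Chain rule verified (Δ = 0.0001 is 4-dp rounding noise: each of the three values was rounded independently).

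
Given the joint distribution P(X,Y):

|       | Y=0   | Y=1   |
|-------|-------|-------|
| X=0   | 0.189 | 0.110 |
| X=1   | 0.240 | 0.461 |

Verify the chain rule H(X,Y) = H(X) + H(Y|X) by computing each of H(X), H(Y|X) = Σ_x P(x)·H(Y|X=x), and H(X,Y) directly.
H(X) = 0.8801 bits, H(Y|X) = 0.9336 bits, H(X,Y) = 1.8137 bits

Marginal of X (row sums):
  P(X=0) = 0.189 + 0.110 = 0.299
  P(X=1) = 0.240 + 0.461 = 0.701
H(X) = -[0.299·log₂(0.299) + 0.701·log₂(0.701)]
  = 0.5208 + 0.3593 = 0.8801 bits

H(Y|X) = Σ_x P(x)·H(Y|X=x):
  X=0: P(X=0) = 0.299, P(Y|X=0) = (189/299, 110/299) → H(Y|X=0) = 0.9490
  X=1: P(X=1) = 0.701, P(Y|X=1) = (240/701, 461/701) → H(Y|X=1) = 0.9271
H(Y|X) = 0.299·0.9490 + 0.701·0.9271 = 0.9336 bits

H(X,Y) = -Σ_{x,y} P(x,y) log₂ P(x,y). Per-cell terms -P(x,y)·log₂P(x,y):
  X=0: 0.4543, 0.3503
  X=1: 0.4941, 0.5150
Sum of the 4 terms: H(X,Y) = 1.8137 bits

Chain rule check:
  H(X) + H(Y|X) = 0.8801 + 0.9336 = 1.8137 bits
  H(X,Y) = 1.8137 bits
✓ Chain rule verified.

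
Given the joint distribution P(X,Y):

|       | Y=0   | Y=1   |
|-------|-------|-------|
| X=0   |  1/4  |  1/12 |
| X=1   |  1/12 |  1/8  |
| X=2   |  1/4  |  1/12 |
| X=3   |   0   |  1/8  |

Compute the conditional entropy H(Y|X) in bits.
0.7431 bits

H(Y|X) = H(X,Y) - H(X)

H(X,Y) = -Σ_{x,y} P(x,y) log₂ P(x,y). Per-cell terms -P(x,y)·log₂P(x,y):
  X=0: 0.500000, 0.298747
  X=1: 0.298747, 0.375000
  X=2: 0.500000, 0.298747
  X=3: 0.000000, 0.375000
  (cells with P = 0 contribute 0)
Sum of the 8 terms: H(X,Y) = 2.64624 bits

Marginal of X (row sums):
  P(X=0) = 1/4 + 1/12 = 1/3
  P(X=1) = 1/12 + 1/8 = 5/24
  P(X=2) = 1/4 + 1/12 = 1/3
  P(X=3) = 0 + 1/8 = 1/8
H(X) = -[(1/3)·log₂(1/3) + (5/24)·log₂(5/24) + (1/3)·log₂(1/3) + (1/8)·log₂(1/8)]
  = 0.528321 + 0.471466 + 0.528321 + 0.375000 = 1.90311 bits

H(Y|X) = H(X,Y) - H(X) = 2.64624 - 1.90311 = 0.7431 bits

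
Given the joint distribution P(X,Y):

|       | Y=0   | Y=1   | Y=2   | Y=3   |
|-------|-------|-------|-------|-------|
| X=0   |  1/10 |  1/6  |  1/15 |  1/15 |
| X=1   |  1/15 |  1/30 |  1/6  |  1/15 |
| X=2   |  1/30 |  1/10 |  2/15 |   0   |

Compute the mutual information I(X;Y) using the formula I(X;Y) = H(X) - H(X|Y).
0.1868 bits

I(X;Y) = H(X) - H(X|Y)

Marginal of X (row sums):
  P(X=0) = 1/10 + 1/6 + 1/15 + 1/15 = 2/5
  P(X=1) = 1/15 + 1/30 + 1/6 + 1/15 = 1/3
  P(X=2) = 1/30 + 1/10 + 2/15 + 0 = 4/15
H(X) = -[(2/5)·log₂(2/5) + (1/3)·log₂(1/3) + (4/15)·log₂(4/15)]
  = 0.5288 + 0.5283 + 0.5085 = 1.5656 bits

Marginal of Y (column sums):
  P(Y=0) = 1/10 + 1/15 + 1/30 = 1/5
  P(Y=1) = 1/6 + 1/30 + 1/10 = 3/10
  P(Y=2) = 1/15 + 1/6 + 2/15 = 11/30
  P(Y=3) = 1/15 + 1/15 + 0 = 2/15
H(X|Y) = Σ_y P(y)·H(X|Y=y):
  Y=0: P(Y=0) = 1/5, P(X|Y=0) = (1/2, 1/3, 1/6) → H(X|Y=0) = 1.4591
  Y=1: P(Y=1) = 3/10, P(X|Y=1) = (5/9, 1/9, 1/3) → H(X|Y=1) = 1.3516
  Y=2: P(Y=2) = 11/30, P(X|Y=2) = (2/11, 5/11, 4/11) → H(X|Y=2) = 1.4949
  Y=3: P(Y=3) = 2/15, P(X|Y=3) = (1/2, 1/2, 0) → H(X|Y=3) = 1.0000
H(X|Y) = (1/5)·1.4591 + (3/10)·1.3516 + (11/30)·1.4949 + (2/15)·1.0000 = 1.3788 bits

I(X;Y) = H(X) - H(X|Y) = 1.5656 - 1.3788 = 0.1868 bits

Cross-check via I(X;Y) = H(X) + H(Y) - H(X,Y): computing H(Y) from the column sums and H(X,Y) from the 12 cells in the same way gives H(Y) = 1.9038 bits and H(X,Y) = 3.2826 bits, so
I(X;Y) = 1.5656 + 1.9038 - 3.2826 = 0.1868 bits ✓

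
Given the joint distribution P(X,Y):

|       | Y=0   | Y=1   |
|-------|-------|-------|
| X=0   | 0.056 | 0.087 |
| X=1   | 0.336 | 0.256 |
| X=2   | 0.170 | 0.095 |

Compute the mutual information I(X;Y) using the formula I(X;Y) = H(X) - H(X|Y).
0.0171 bits

I(X;Y) = H(X) - H(X|Y)

Marginal of X (row sums):
  P(X=0) = 0.056 + 0.087 = 0.143
  P(X=1) = 0.336 + 0.256 = 0.592
  P(X=2) = 0.170 + 0.095 = 0.265
H(X) = -[0.143·log₂(0.143) + 0.592·log₂(0.592) + 0.265·log₂(0.265)]
  = 0.40125 + 0.44775 + 0.50772 = 1.3567 bits

Marginal of Y (column sums):
  P(Y=0) = 0.056 + 0.336 + 0.170 = 0.562
  P(Y=1) = 0.087 + 0.256 + 0.095 = 0.438
H(X|Y) = Σ_y P(y)·H(X|Y=y):
  Y=0: P(Y=0) = 0.562, P(X|Y=0) = (28/281, 168/281, 85/281) → H(X|Y=0) = 1.29701
  Y=1: P(Y=1) = 0.438, P(X|Y=1) = (29/146, 128/219, 95/438) → H(X|Y=1) = 1.39426
H(X|Y) = 0.562·1.29701 + 0.438·1.39426 = 1.3396 bits

I(X;Y) = H(X) - H(X|Y) = 1.3567 - 1.3396 = 0.0171 bits

Cross-check via I(X;Y) = H(X) + H(Y) - H(X,Y): computing H(Y) from the column sums and H(X,Y) from the 6 cells in the same way gives H(Y) = 0.9889 bits and H(X,Y) = 2.3285 bits, so
I(X;Y) = 1.3567 + 0.9889 - 2.3285 = 0.0171 bits ✓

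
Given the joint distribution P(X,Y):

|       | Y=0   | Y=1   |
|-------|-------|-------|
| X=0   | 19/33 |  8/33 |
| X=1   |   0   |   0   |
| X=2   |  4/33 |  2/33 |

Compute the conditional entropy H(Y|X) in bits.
0.8843 bits

H(Y|X) = H(X,Y) - H(X)

H(X,Y) = -Σ_{x,y} P(x,y) log₂ P(x,y). Per-cell terms -P(x,y)·log₂P(x,y):
  X=0: 0.45857, 0.49561
  X=1: 0.00000, 0.00000
  X=2: 0.36902, 0.24511
  (cells with P = 0 contribute 0)
Sum of the 6 terms: H(X,Y) = 1.5683 bits

Marginal of X (row sums):
  P(X=0) = 19/33 + 8/33 = 9/11
  P(X=1) = 0 + 0 = 0
  P(X=2) = 4/33 + 2/33 = 2/11
H(X) = -[(9/11)·log₂(9/11) + (2/11)·log₂(2/11)]   (outcomes with P = 0 contribute 0)
  = 0.23687 + 0.44717 = 0.6840 bits

H(Y|X) = H(X,Y) - H(X) = 1.5683 - 0.6840 = 0.8843 bits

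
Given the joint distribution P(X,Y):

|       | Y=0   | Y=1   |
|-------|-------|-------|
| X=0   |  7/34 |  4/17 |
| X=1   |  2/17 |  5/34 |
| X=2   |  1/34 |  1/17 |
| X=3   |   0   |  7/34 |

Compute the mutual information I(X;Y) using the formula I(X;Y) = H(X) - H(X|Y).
0.1535 bits

I(X;Y) = H(X) - H(X|Y)

Marginal of X (row sums):
  P(X=0) = 7/34 + 4/17 = 15/34
  P(X=1) = 2/17 + 5/34 = 9/34
  P(X=2) = 1/34 + 1/17 = 3/34
  P(X=3) = 0 + 7/34 = 7/34
H(X) = -[(15/34)·log₂(15/34) + (9/34)·log₂(9/34) + (3/34)·log₂(3/34) + (7/34)·log₂(7/34)]
  = 0.520841 + 0.507584 + 0.309044 + 0.469434 = 1.80690 bits

Marginal of Y (column sums):
  P(Y=0) = 7/34 + 2/17 + 1/34 + 0 = 6/17
  P(Y=1) = 4/17 + 5/34 + 1/17 + 7/34 = 11/17
H(X|Y) = Σ_y P(y)·H(X|Y=y):
  Y=0: P(Y=0) = 6/17, P(X|Y=0) = (7/12, 1/3, 1/12, 0) → H(X|Y=0) = 1.280672
  Y=1: P(Y=1) = 11/17, P(X|Y=1) = (4/11, 5/22, 1/11, 7/22) → H(X|Y=1) = 1.856653
H(X|Y) = (6/17)·1.280672 + (11/17)·1.856653 = 1.65337 bits

I(X;Y) = H(X) - H(X|Y) = 1.80690 - 1.65337 = 0.1535 bits

Cross-check via I(X;Y) = H(X) + H(Y) - H(X,Y): computing H(Y) from the column sums and H(X,Y) from the 8 cells in the same way gives H(Y) = 0.93667 bits and H(X,Y) = 2.59003 bits, so
I(X;Y) = 1.80690 + 0.93667 - 2.59003 = 0.1535 bits ✓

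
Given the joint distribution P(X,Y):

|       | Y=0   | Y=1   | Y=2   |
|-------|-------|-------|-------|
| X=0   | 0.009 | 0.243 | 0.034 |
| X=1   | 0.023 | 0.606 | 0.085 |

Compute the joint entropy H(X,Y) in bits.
1.5883 bits

H(X,Y) = -Σ_{x,y} P(x,y) log₂ P(x,y). Per-cell terms -P(x,y)·log₂P(x,y):
  X=0: 0.06116, 0.49596, 0.16586
  X=1: 0.12517, 0.43790, 0.30229
Sum of the 6 terms: H(X,Y) = 1.5883 bits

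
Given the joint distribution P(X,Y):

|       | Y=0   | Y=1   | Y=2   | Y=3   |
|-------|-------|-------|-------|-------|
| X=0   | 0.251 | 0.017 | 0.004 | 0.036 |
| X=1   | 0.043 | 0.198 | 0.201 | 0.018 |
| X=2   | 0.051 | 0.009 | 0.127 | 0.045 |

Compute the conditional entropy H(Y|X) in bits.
1.3643 bits

H(Y|X) = H(X,Y) - H(X)

H(X,Y) = -Σ_{x,y} P(x,y) log₂ P(x,y). Per-cell terms -P(x,y)·log₂P(x,y):
  X=0: 0.50055, 0.09993, 0.03186, 0.17265
  X=1: 0.19520, 0.46261, 0.46526, 0.10433
  X=2: 0.21896, 0.06116, 0.37809, 0.20133
Sum of the 12 terms: H(X,Y) = 2.8919 bits

Marginal of X (row sums):
  P(X=0) = 0.251 + 0.017 + 0.004 + 0.036 = 0.308
  P(X=1) = 0.043 + 0.198 + 0.201 + 0.018 = 0.460
  P(X=2) = 0.051 + 0.009 + 0.127 + 0.045 = 0.232
H(X) = -[0.308·log₂(0.308) + 0.460·log₂(0.460) + 0.232·log₂(0.232)]
  = 0.52329 + 0.51534 + 0.48901 = 1.5276 bits

H(Y|X) = H(X,Y) - H(X) = 2.8919 - 1.5276 = 1.3643 bits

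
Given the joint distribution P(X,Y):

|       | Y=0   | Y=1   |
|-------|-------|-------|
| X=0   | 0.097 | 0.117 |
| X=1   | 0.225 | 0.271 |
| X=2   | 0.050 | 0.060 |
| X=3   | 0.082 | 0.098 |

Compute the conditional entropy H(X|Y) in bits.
1.7733 bits

H(X|Y) = H(X,Y) - H(Y)

H(X,Y) = -Σ_{x,y} P(x,y) log₂ P(x,y). Per-cell terms -P(x,y)·log₂P(x,y):
  X=0: 0.32649, 0.36216
  X=1: 0.48420, 0.51047
  X=2: 0.21610, 0.24353
  X=3: 0.29588, 0.32841
Sum of the 8 terms: H(X,Y) = 2.7672 bits

Marginal of Y (column sums):
  P(Y=0) = 0.097 + 0.225 + 0.050 + 0.082 = 0.454
  P(Y=1) = 0.117 + 0.271 + 0.060 + 0.098 = 0.546
H(Y) = -[0.454·log₂(0.454) + 0.546·log₂(0.546)]
  = 0.51721 + 0.47667 = 0.9939 bits

H(X|Y) = H(X,Y) - H(Y) = 2.7672 - 0.9939 = 1.7733 bits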